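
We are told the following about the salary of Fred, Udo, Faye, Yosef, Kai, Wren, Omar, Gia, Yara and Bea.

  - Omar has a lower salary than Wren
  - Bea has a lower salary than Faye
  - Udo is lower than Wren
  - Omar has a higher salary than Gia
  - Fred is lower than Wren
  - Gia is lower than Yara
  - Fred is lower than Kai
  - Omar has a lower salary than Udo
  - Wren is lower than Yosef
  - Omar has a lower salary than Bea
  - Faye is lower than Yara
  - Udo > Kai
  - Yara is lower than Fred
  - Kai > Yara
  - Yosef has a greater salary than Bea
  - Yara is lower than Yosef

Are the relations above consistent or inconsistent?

Every relation is compatible with Gia < Omar < Bea < Faye < Yara < Fred < Kai < Udo < Wren < Yosef; the set is consistent.

consistent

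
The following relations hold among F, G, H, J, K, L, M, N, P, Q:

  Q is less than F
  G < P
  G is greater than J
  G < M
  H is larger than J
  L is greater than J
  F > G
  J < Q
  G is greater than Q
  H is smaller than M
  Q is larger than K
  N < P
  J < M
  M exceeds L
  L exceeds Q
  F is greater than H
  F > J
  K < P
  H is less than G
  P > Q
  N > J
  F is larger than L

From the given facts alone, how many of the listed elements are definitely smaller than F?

The elements the relations force below F are K, J, Q, H, G, L — no chain reaches any other.
That is 6.

6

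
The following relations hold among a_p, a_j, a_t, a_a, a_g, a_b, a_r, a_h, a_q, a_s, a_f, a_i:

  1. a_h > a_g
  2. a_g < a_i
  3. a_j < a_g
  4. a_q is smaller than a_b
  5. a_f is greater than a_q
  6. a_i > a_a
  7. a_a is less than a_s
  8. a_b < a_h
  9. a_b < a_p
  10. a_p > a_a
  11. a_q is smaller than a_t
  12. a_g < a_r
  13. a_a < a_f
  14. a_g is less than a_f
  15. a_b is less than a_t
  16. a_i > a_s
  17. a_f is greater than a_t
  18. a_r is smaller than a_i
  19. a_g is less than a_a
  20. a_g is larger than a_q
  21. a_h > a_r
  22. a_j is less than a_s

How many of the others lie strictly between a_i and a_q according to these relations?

Chaining upward from a_q reaches: a_b, a_t, a_g, a_a, a_f, a_p, a_r, a_s, a_h.
Chaining downward from a_i reaches: a_j, a_g, a_a, a_r, a_s.
Strictly between a_q and a_i are those in both lists: a_g, a_a, a_r, a_s — 4 elements.

4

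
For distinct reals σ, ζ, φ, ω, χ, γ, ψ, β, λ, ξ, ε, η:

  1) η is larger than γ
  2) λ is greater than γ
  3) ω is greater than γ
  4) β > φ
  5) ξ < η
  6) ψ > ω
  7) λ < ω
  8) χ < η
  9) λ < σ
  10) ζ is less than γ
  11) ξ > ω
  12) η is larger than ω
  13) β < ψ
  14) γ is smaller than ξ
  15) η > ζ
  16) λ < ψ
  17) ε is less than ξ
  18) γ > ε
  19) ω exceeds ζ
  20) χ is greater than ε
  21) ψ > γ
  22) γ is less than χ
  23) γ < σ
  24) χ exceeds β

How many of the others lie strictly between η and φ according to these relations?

2

Chaining upward from φ reaches: β, χ, ψ.
Chaining downward from η reaches: ε, ζ, γ, λ, ω, ξ, β, χ.
Strictly between φ and η are those in both lists: β, χ — 2 elements.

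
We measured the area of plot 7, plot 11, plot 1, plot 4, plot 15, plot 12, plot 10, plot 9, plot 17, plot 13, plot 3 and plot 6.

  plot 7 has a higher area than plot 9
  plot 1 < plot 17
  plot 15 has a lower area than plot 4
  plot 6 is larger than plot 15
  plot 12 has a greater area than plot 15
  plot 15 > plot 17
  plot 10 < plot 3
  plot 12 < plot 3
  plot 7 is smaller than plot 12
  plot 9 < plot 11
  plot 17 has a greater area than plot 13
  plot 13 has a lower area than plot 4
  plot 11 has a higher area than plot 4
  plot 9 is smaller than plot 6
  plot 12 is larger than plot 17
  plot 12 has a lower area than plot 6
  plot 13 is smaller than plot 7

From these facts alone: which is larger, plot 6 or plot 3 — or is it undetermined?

Following every chain through plot 6: below plot 6 we get plot 1, plot 13, plot 17, plot 9, plot 15, plot 7, plot 12.
plot 3 is not reached, and no chain runs the other way from plot 3 to plot 6.
So the given relations leave the order of plot 6 and plot 3 undetermined.

undetermined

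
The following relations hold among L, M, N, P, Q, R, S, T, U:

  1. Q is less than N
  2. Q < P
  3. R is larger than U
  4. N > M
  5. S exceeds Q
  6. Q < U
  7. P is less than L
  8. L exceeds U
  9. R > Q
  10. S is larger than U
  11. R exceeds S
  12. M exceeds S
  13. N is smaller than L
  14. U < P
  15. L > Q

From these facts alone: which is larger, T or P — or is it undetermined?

Following every chain through T: nothing is chained to T.
P is not reached, and no chain runs the other way from P to T.
So the given relations leave the order of T and P undetermined.

undetermined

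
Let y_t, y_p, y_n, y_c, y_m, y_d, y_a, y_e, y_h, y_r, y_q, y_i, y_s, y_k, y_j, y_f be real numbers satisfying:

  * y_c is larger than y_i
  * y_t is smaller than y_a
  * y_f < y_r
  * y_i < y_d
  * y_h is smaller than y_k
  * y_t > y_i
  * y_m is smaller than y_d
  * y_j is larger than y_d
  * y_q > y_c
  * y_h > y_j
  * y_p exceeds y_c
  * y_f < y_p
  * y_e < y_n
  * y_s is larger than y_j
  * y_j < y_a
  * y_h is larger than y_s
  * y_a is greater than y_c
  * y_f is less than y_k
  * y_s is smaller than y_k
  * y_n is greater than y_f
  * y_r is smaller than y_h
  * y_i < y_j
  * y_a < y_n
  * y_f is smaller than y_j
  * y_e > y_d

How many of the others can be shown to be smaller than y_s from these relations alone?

5

Directly below y_s: y_j.
One step further: y_i, y_f, y_d (4 so far).
One step further: y_m (5 so far).
No other element is forced below y_s by the given relations, so the count is 5.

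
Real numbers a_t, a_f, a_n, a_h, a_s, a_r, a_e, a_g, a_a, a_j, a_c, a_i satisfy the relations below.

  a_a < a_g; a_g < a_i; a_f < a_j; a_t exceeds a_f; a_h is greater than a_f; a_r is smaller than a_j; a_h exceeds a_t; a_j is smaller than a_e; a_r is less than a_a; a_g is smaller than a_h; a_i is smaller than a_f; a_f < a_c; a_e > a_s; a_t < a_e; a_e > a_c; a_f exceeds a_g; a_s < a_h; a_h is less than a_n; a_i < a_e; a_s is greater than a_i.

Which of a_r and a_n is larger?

a_n

Link the given pairs in sequence: a_r < a_a; a_a < a_g; a_g < a_i; a_i < a_f; a_f < a_t; a_t < a_h; a_h < a_n.
Together: a_r < a_a < a_g < a_i < a_f < a_t < a_h < a_n.
So a_r < a_n; a_n is the larger of the two.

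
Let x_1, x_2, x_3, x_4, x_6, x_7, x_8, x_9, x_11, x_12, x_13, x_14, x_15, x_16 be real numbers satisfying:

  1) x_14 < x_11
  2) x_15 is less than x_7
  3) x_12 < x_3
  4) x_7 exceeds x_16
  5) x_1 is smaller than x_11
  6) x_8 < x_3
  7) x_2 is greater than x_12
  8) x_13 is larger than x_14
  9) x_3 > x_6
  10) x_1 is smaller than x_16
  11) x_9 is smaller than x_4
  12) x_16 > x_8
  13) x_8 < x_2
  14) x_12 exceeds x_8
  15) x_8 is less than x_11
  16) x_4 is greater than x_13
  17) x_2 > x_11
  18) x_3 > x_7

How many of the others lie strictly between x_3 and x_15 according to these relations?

The relations place x_15 below x_3. An element lies strictly between them when it is forced above x_15 and also forced below x_3.
Above x_15: {x_7}. Below x_3: {x_8, x_1, x_12, x_16, x_7, x_6}.
Intersection: {x_7} — 1.

1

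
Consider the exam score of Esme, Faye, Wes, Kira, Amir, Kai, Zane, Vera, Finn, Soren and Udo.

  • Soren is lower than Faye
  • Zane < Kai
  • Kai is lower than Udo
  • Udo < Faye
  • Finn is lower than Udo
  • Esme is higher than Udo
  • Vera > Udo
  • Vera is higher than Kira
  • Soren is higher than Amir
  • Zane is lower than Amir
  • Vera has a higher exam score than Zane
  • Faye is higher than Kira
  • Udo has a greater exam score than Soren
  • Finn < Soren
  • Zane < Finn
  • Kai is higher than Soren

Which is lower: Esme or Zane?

Zane

Chaining the given relations: Zane < Amir < Soren < Kai < Udo < Esme.
So Zane < Esme; Zane is the lower of the two.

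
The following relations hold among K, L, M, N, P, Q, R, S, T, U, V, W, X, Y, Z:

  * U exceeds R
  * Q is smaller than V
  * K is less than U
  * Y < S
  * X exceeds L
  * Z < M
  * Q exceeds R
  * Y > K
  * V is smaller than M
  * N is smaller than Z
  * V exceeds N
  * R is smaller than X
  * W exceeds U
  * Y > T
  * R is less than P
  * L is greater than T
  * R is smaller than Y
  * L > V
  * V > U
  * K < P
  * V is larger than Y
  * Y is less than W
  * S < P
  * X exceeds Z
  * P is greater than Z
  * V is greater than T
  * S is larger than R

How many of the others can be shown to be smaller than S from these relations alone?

Directly below S: R, Y.
One step further: K, T (4 so far).
Nothing else is reachable below S; 4 in all.

4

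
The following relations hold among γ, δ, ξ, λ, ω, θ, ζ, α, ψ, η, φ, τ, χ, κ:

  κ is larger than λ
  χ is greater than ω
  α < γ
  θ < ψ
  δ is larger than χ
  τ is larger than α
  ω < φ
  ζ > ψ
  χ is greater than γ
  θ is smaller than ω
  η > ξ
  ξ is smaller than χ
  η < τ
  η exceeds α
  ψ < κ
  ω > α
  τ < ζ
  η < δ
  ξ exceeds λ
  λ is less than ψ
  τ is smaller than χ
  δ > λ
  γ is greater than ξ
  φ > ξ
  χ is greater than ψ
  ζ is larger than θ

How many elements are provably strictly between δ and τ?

1

The relations place τ below δ. An element lies strictly between them when it is forced above τ and also forced below δ.
Above τ: {χ, ζ}. Below δ: {α, λ, ξ, θ, η, ψ, ω, γ, χ}.
Intersection: {χ} — 1.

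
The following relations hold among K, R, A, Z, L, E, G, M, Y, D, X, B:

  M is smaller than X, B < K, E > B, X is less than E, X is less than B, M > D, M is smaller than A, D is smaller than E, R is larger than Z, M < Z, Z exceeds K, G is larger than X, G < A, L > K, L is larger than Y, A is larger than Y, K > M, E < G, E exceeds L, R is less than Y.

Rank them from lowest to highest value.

D < M < X < B < K < Z < R < Y < L < E < G < A

Nothing is placed below D, so it is least; from there D < M; M < X; X < B; B < K; K < Z; Z < R; R < Y; Y < L; L < E; E < G; G < A, each given directly.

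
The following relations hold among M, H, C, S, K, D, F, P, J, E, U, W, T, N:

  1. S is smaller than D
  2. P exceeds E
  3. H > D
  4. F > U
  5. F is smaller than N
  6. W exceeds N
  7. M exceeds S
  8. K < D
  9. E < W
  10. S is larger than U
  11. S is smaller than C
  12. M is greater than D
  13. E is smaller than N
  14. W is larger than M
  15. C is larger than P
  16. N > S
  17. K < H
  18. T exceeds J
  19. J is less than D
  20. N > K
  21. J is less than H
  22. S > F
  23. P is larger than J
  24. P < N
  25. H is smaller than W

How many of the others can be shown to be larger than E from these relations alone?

4

From E the given relations immediately reach P, N, W.
From those, C — 4 in total.
No other element is forced above E by the given relations, so the count is 4.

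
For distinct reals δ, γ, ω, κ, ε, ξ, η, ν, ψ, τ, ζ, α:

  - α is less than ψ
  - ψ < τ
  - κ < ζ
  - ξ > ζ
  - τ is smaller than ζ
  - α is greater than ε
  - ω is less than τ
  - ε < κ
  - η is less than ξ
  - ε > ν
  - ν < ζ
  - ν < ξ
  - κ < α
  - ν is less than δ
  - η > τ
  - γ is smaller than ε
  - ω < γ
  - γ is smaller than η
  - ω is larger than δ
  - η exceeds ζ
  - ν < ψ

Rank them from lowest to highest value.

ν < δ < ω < γ < ε < κ < α < ψ < τ < ζ < η < ξ

Nothing is placed below ν, so it is least; from there ν < δ; δ < ω; ω < γ; γ < ε; ε < κ; κ < α; α < ψ; ψ < τ; τ < ζ; ζ < η; η < ξ, each given directly.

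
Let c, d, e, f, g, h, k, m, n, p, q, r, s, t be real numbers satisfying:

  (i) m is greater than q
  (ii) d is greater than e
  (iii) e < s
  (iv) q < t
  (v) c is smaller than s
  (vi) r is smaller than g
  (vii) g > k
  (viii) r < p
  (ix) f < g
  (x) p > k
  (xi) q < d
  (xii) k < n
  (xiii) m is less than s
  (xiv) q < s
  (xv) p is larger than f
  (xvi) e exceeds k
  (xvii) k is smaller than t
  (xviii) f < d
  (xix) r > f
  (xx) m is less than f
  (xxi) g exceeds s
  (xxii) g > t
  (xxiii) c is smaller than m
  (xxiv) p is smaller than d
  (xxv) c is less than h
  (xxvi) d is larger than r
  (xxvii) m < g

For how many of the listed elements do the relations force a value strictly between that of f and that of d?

2

Chaining upward from f reaches: r, p, g.
Chaining downward from d reaches: c, q, k, m, e, r, p.
Strictly between f and d are those in both lists: r, p — 2 elements.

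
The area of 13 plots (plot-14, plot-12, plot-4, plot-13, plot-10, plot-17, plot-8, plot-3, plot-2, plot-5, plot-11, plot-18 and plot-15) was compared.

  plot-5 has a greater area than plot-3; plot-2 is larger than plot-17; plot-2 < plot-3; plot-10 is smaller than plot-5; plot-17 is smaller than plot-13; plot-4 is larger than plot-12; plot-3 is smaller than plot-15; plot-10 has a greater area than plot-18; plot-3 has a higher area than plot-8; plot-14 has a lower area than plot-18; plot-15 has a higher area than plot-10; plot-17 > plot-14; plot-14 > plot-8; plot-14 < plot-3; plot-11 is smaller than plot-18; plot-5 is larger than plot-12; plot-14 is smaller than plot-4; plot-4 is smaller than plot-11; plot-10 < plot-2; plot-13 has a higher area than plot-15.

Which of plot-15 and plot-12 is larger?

plot-15

plot-12 < plot-4 and plot-4 < plot-11 give plot-12 < plot-11.
With plot-11 < plot-18: plot-12 < plot-4 < plot-11 < plot-18.
With plot-18 < plot-10: plot-12 < plot-4 < plot-11 < plot-18 < plot-10.
With plot-10 < plot-2: plot-12 < plot-4 < plot-11 < plot-18 < plot-10 < plot-2.
With plot-2 < plot-3: plot-12 < plot-4 < plot-11 < plot-18 < plot-10 < plot-2 < plot-3.
With plot-3 < plot-15: plot-12 < plot-4 < plot-11 < plot-18 < plot-10 < plot-2 < plot-3 < plot-15.
So plot-12 < plot-15; plot-15 is the larger of the two.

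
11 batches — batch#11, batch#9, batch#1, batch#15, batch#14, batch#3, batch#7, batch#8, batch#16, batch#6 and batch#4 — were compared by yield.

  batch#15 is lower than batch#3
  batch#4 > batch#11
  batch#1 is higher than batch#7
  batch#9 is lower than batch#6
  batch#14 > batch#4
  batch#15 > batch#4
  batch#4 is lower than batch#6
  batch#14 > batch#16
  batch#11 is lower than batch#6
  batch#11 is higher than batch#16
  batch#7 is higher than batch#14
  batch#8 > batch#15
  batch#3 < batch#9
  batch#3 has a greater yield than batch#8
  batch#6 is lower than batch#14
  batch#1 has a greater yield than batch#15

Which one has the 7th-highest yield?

The consecutive relations fix a unique order: batch#16 < batch#11 < batch#4 < batch#15 < batch#8 < batch#3 < batch#9 < batch#6 < batch#14 < batch#7 < batch#1.
The 7th largest is batch#8.

batch#8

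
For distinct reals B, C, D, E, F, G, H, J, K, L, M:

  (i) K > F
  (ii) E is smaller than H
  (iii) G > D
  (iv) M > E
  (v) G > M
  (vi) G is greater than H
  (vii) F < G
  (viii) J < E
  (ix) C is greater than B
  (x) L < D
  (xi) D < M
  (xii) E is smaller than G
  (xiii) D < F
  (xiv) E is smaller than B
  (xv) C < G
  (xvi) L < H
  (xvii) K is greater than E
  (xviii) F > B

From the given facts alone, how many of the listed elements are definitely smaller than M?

4

The elements the relations force below M are L, J, D, E — no chain reaches any other.
That is 4.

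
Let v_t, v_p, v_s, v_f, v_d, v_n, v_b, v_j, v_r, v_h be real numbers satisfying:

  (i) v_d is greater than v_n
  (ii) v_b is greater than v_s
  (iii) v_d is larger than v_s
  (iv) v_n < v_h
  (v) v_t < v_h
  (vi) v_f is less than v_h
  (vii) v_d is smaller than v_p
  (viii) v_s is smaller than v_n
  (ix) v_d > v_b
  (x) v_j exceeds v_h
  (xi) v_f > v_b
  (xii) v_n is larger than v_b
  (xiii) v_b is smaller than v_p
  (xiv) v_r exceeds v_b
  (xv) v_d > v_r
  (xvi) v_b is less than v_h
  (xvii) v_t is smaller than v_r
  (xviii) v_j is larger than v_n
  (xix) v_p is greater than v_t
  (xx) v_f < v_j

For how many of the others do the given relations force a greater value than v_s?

8

From v_s the given relations immediately reach v_b, v_n, v_d.
From those, v_f, v_r, v_h, v_j, v_p — 8 in total.
No other element is forced above v_s by the given relations, so the count is 8.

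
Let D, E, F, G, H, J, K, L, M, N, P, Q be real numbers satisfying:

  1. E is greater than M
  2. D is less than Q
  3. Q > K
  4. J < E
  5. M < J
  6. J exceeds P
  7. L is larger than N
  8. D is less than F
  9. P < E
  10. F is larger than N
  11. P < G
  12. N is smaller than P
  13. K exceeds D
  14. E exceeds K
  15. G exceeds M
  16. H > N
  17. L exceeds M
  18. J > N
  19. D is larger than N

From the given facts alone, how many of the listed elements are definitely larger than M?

From M the given relations immediately reach G, J, E, L.
Nothing else is reachable above M; 4 in all.

4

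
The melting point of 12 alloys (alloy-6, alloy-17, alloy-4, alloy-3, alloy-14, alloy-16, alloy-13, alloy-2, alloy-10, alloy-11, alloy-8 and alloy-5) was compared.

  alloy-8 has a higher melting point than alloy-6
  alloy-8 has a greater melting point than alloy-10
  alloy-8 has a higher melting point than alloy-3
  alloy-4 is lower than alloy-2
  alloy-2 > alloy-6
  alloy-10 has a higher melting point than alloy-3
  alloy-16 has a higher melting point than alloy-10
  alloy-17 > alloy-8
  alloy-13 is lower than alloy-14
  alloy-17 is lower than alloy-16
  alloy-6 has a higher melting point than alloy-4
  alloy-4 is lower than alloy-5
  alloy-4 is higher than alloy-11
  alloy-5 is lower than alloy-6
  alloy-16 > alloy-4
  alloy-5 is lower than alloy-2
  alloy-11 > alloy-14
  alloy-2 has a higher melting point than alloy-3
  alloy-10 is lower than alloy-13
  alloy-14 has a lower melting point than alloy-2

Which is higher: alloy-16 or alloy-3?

alloy-3 < alloy-10 and alloy-10 < alloy-13 give alloy-3 < alloy-13.
Then alloy-13 < alloy-14 extends the chain to alloy-14.
With alloy-14 < alloy-11: alloy-3 < alloy-10 < alloy-13 < alloy-14 < alloy-11.
Then alloy-11 < alloy-4 extends the chain to alloy-4.
Then alloy-4 < alloy-5 extends the chain to alloy-5.
Then alloy-5 < alloy-6 extends the chain to alloy-6.
With alloy-6 < alloy-8: alloy-3 < alloy-10 < alloy-13 < alloy-14 < alloy-11 < alloy-4 < alloy-5 < alloy-6 < alloy-8.
Then alloy-8 < alloy-17 extends the chain to alloy-17.
With alloy-17 < alloy-16: alloy-3 < alloy-10 < alloy-13 < alloy-14 < alloy-11 < alloy-4 < alloy-5 < alloy-6 < alloy-8 < alloy-17 < alloy-16.
So alloy-3 < alloy-16; alloy-16 is the higher of the two.

alloy-16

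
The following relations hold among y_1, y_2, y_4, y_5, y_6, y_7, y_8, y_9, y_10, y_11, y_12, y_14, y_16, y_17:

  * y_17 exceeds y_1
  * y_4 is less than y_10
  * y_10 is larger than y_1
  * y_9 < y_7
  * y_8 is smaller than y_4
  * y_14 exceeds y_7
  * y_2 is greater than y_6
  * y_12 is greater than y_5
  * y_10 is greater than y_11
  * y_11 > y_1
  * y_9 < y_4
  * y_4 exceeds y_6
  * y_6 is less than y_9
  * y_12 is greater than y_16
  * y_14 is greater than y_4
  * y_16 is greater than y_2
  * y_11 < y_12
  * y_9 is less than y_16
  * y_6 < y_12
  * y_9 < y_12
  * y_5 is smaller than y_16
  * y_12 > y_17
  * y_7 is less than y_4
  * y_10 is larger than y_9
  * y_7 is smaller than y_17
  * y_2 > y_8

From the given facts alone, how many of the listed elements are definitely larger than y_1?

4

From y_1 the given relations immediately reach y_11, y_17, y_10.
From those, y_12 — 4 in total.
No other element is forced above y_1 by the given relations, so the count is 4.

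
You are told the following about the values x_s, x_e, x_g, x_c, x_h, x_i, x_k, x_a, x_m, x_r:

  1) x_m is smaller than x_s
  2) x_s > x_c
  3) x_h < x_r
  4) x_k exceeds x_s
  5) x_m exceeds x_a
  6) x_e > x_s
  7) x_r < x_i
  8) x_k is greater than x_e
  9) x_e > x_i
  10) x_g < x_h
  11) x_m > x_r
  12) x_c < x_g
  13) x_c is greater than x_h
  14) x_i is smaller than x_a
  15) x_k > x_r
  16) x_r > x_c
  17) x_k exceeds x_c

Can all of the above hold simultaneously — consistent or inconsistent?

Chaining the given relations yields x_g < x_h < x_c, so x_g < x_c. But one relation states x_c < x_g. These cannot both hold.

inconsistent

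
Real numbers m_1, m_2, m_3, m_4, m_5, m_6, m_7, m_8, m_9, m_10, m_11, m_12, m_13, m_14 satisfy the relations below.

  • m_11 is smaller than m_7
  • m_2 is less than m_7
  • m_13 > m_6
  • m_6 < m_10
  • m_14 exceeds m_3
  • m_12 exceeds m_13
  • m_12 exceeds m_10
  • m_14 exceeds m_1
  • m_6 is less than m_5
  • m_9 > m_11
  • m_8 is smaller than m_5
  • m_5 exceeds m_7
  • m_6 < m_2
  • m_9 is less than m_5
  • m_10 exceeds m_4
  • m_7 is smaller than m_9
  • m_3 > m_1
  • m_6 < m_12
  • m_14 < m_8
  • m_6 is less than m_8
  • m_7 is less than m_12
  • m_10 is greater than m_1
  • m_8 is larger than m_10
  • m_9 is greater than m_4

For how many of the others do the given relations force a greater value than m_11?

The elements the relations force above m_11 are m_7, m_9, m_12, m_5 — no chain reaches any other.
That is 4.

4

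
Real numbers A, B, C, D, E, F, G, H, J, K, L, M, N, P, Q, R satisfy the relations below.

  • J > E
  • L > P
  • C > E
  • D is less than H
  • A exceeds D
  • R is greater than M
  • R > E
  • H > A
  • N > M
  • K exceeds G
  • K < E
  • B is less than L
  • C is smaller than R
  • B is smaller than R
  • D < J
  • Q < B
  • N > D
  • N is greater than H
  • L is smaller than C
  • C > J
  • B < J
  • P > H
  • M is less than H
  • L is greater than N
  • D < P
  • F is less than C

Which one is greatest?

Chaining downward from R: directly below it, M, B, E, C; then F, Q, K, L, J; then D, G, P, N; then H; then A.
That covers every other element, and nothing is given above R, so R is the greatest.

R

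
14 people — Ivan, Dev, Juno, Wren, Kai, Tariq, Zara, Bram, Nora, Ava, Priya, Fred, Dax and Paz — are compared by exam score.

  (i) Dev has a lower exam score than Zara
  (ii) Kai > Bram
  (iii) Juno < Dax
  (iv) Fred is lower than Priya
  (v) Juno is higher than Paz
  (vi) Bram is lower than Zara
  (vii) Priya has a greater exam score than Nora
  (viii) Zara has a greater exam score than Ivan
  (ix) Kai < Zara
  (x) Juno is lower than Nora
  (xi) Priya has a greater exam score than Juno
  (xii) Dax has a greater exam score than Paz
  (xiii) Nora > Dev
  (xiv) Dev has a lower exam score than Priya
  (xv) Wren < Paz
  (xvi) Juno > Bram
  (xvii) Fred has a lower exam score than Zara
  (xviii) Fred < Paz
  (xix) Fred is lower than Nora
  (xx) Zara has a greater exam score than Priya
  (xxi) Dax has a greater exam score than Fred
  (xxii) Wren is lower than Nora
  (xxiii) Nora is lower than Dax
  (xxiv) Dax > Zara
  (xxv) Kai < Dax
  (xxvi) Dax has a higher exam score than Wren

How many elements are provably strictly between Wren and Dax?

5

The relations place Wren below Dax. An element lies strictly between them when it is forced above Wren and also forced below Dax.
Above Wren: {Paz, Juno, Nora, Priya, Zara}. Below Dax: {Ivan, Bram, Fred, Paz, Kai, Juno, Dev, Nora, Priya, Zara}.
Intersection: {Paz, Juno, Nora, Priya, Zara} — 5.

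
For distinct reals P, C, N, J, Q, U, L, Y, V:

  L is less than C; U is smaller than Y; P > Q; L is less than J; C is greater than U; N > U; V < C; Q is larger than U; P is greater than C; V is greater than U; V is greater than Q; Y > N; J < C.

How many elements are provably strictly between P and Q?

Chaining upward from Q reaches: V, C.
Chaining downward from P reaches: L, U, J, V, C.
Strictly between Q and P are those in both lists: V, C — 2 elements.

2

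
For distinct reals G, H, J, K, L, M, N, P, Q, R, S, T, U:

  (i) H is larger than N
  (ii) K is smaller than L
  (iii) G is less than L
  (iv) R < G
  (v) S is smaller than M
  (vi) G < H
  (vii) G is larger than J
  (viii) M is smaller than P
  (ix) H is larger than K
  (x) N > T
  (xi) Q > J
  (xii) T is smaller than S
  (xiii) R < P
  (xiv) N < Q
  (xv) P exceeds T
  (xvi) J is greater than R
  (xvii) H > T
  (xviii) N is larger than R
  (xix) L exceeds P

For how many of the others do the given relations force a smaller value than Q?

Directly below Q: J, N.
One step further: R, T (4 so far).
Nothing else is reachable below Q; 4 in all.

4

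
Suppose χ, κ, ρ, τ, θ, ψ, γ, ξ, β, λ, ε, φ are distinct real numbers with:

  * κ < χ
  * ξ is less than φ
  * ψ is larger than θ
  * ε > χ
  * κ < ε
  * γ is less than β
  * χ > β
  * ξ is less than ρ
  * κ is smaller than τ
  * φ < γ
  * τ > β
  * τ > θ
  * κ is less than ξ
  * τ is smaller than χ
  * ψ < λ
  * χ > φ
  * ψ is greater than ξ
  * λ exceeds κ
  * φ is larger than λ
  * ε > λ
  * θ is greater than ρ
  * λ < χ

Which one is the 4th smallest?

θ

The consecutive relations fix a unique order: κ < ξ < ρ < θ < ψ < λ < φ < γ < β < τ < χ < ε.
The 4th smallest is θ.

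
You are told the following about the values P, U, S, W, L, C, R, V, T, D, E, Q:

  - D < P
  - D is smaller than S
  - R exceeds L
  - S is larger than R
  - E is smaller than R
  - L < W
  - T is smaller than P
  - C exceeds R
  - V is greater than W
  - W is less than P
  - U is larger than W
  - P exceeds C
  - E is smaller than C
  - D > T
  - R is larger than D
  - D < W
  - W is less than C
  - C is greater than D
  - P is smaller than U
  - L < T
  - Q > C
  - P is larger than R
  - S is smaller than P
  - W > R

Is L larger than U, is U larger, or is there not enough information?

Following the relations from L: L < T < D < R < W < C < P < U.
So U is larger.

U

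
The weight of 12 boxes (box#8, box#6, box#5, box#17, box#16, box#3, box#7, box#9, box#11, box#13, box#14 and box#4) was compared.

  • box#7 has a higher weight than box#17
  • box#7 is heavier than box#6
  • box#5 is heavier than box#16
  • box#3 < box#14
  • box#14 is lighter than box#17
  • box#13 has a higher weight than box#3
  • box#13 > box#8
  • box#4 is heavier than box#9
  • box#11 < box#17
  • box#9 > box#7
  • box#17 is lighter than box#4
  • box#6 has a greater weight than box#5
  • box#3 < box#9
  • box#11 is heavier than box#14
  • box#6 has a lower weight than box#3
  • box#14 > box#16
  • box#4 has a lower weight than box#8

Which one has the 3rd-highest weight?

Chaining the given pairs: box#16 < box#5 < box#6 < box#3 < box#14 < box#11 < box#17 < box#7 < box#9 < box#4 < box#8 < box#13.
Counting 3 from the largest end gives box#4.

box#4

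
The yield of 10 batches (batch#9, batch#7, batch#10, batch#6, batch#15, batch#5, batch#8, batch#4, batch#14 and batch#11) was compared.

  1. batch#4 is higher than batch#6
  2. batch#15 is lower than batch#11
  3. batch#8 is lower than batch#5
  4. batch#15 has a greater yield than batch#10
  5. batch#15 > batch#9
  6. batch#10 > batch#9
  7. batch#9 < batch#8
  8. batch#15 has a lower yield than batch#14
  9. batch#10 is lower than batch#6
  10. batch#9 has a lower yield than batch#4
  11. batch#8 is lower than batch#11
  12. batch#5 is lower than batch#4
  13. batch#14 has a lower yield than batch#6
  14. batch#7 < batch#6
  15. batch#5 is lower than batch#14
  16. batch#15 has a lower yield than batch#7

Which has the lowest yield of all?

batch#10 is not least since batch#9 < batch#10; batch#8 is not least since batch#9 < batch#8; batch#5 is not least since batch#8 < batch#5; batch#15 is not least since batch#9 < batch#15; batch#11 is not least since batch#15 < batch#11; batch#14 is not least since batch#15 < batch#14; batch#7 is not least since batch#15 < batch#7; batch#6 is not least since batch#14 < batch#6; batch#4 is not least since batch#9 < batch#4.
Only batch#9 has nothing below it, so batch#9 is the lowest yield.

batch#9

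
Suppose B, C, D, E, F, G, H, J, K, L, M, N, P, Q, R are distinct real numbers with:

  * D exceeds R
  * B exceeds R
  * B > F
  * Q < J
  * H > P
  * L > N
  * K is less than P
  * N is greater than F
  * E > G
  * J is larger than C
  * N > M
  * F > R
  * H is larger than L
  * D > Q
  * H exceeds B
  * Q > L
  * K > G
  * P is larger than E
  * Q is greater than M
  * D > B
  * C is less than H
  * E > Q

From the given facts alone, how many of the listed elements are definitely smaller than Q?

From Q the given relations immediately reach M, L.
From those, N — 3 in total.
From those, F — 4 in total.
From those, R — 5 in total.
No other element is forced below Q by the given relations, so the count is 5.

5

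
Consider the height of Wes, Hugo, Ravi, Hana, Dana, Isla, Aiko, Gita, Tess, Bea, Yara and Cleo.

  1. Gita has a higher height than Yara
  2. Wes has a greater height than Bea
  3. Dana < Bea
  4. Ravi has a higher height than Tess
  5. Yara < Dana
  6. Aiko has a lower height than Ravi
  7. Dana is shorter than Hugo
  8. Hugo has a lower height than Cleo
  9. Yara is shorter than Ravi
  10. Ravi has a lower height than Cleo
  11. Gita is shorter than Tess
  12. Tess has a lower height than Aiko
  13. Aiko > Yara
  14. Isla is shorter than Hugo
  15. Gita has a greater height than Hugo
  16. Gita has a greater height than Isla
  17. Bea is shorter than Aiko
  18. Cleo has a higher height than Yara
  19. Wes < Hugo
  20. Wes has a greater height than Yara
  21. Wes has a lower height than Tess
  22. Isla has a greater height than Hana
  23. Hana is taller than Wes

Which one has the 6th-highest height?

Hugo

Piecing the relations together gives one ordering: Yara < Dana < Bea < Wes < Hana < Isla < Hugo < Gita < Tess < Aiko < Ravi < Cleo.
Counting 6 from the largest end gives Hugo.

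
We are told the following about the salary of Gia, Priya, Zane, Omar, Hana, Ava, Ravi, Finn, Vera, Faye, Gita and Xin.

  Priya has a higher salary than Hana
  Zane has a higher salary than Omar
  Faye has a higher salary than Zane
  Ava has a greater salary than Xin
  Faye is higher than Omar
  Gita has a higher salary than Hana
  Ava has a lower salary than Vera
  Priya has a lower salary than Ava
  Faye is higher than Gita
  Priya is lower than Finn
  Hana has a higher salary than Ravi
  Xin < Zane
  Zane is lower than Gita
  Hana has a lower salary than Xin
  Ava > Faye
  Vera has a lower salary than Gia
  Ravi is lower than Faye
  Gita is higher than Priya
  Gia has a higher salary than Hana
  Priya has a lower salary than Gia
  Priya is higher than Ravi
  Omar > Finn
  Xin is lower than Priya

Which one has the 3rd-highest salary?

Ava

The consecutive relations fix a unique order: Ravi < Hana < Xin < Priya < Finn < Omar < Zane < Gita < Faye < Ava < Vera < Gia.
Counting 3 from the largest end gives Ava.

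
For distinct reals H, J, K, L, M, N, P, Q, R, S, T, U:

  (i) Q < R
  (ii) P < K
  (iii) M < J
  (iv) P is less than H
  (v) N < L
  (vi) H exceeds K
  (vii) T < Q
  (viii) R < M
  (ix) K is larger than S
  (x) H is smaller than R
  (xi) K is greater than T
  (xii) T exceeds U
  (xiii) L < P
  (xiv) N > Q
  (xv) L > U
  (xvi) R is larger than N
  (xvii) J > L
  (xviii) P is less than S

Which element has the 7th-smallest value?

S

The consecutive relations fix a unique order: U < T < Q < N < L < P < S < K < H < R < M < J.
Counting 7 from the smallest end gives S.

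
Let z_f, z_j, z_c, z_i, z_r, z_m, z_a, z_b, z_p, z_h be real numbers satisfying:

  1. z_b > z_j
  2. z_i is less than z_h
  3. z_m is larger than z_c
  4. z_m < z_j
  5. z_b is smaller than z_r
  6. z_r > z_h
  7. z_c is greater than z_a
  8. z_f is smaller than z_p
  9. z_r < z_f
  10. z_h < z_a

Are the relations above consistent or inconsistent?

The single ordering z_i < z_h < z_a < z_c < z_m < z_j < z_b < z_r < z_f < z_p satisfies every listed relation, so no contradiction arises.

consistent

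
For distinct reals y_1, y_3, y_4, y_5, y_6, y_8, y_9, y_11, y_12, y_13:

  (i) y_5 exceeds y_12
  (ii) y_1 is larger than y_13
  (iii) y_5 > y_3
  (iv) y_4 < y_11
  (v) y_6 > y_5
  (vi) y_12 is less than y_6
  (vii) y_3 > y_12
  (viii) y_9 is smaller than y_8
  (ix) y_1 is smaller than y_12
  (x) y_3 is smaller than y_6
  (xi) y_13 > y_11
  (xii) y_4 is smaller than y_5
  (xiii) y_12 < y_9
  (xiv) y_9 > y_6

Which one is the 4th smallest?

Chaining the given pairs: y_4 < y_11 < y_13 < y_1 < y_12 < y_3 < y_5 < y_6 < y_9 < y_8.
The 4th smallest is y_1.

y_1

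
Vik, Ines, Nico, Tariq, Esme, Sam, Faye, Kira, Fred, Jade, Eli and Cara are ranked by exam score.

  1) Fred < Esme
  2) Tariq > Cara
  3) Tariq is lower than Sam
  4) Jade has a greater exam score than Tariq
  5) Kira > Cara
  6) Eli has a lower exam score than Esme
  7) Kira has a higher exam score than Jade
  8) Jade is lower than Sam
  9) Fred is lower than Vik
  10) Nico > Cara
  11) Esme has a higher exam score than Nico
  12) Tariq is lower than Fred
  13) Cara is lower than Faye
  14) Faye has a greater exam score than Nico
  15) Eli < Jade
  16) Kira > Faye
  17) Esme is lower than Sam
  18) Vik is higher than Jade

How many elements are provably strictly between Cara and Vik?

Chaining upward from Cara reaches: Tariq, Fred, Jade, Nico, Faye, Kira, Esme, Sam.
Chaining downward from Vik reaches: Tariq, Fred, Eli, Jade.
Strictly between Cara and Vik are those in both lists: Tariq, Fred, Jade — 3 elements.

3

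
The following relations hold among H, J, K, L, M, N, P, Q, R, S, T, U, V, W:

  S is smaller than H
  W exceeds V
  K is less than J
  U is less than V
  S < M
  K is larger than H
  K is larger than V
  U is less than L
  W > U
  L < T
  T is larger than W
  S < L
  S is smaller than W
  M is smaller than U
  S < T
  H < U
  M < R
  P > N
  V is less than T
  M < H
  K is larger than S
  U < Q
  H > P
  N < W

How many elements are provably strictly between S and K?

4

The relations place S below K. An element lies strictly between them when it is forced above S and also forced below K.
Above S: {M, R, H, U, V, L, W, Q, T, J}. Below K: {M, N, P, H, U, V}.
Intersection: {M, H, U, V} — 4.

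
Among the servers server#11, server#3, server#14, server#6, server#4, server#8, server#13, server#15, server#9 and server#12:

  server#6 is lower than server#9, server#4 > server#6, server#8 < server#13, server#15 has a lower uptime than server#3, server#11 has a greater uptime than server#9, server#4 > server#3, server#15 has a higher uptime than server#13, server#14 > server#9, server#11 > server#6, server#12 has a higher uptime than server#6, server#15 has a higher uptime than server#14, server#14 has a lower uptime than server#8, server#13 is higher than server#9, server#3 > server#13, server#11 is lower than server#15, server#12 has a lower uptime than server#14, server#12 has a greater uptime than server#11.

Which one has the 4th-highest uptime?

server#13

Piecing the relations together gives one ordering: server#6 < server#9 < server#11 < server#12 < server#14 < server#8 < server#13 < server#15 < server#3 < server#4.
The 4th largest is server#13.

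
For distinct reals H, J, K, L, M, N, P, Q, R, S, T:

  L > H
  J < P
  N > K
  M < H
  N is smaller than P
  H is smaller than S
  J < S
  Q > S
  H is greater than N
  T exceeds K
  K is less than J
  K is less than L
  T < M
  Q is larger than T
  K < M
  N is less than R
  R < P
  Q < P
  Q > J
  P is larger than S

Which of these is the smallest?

Chaining upward from K: directly above it, N, T, M, J, L; then R, H, S, Q, P.
That covers every other element, and nothing is given below K, so K is the smallest.

K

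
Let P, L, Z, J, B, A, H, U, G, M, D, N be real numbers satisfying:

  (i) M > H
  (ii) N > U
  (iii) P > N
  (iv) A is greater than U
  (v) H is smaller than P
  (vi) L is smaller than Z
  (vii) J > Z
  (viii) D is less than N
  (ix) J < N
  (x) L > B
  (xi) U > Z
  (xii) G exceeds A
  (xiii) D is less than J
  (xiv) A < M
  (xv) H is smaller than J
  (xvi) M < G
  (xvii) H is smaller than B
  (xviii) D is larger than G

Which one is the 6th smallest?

A

The consecutive relations fix a unique order: H < B < L < Z < U < A < M < G < D < J < N < P.
The 6th smallest is A.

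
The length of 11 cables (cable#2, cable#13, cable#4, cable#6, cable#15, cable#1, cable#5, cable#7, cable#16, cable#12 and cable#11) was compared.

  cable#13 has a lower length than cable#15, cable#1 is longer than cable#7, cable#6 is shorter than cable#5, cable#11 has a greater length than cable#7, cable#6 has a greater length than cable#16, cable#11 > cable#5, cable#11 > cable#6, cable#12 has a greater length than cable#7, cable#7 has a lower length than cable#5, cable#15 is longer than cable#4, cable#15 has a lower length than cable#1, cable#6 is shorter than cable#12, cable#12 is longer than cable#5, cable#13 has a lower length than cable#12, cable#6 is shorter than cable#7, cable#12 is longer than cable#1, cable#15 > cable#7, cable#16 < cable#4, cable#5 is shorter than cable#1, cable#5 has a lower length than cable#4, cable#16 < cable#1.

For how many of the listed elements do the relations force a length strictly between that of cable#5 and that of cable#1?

Chaining upward from cable#5 reaches: cable#4, cable#15, cable#11, cable#12.
Chaining downward from cable#1 reaches: cable#16, cable#6, cable#13, cable#7, cable#4, cable#15.
Strictly between cable#5 and cable#1 are those in both lists: cable#4, cable#15 — 2 elements.

2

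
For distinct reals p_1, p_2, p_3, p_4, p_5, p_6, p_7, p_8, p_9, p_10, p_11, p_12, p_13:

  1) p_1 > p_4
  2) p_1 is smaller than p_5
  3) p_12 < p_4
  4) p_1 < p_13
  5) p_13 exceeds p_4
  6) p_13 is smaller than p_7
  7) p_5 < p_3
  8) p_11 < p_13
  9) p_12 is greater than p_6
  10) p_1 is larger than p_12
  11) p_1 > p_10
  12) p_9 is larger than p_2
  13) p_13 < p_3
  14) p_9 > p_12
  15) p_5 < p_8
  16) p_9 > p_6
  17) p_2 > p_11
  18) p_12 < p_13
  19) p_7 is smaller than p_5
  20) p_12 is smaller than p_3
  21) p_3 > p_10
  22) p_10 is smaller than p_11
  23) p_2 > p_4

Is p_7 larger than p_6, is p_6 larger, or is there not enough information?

Following the relations from p_6: p_6 < p_12 < p_1 < p_13 < p_7.
So p_7 is larger.

p_7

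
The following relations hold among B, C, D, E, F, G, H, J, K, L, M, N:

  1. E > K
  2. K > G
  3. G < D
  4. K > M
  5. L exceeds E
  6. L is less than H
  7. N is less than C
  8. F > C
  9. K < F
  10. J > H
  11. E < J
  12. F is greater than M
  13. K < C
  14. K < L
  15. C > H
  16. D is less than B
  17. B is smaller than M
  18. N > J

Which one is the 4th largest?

J

The consecutive relations fix a unique order: G < D < B < M < K < E < L < H < J < N < C < F.
Counting 4 from the largest end gives J.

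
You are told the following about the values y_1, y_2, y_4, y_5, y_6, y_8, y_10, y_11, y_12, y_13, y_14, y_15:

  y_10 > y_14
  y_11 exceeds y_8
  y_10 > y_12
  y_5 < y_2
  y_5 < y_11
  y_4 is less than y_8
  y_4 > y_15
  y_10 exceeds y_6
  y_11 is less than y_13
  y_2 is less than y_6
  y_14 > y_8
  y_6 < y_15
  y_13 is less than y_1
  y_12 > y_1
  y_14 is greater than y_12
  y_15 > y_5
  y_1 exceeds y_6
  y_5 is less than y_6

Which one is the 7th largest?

Piecing the relations together gives one ordering: y_5 < y_2 < y_6 < y_15 < y_4 < y_8 < y_11 < y_13 < y_1 < y_12 < y_14 < y_10.
Counting 7 from the largest end gives y_8.

y_8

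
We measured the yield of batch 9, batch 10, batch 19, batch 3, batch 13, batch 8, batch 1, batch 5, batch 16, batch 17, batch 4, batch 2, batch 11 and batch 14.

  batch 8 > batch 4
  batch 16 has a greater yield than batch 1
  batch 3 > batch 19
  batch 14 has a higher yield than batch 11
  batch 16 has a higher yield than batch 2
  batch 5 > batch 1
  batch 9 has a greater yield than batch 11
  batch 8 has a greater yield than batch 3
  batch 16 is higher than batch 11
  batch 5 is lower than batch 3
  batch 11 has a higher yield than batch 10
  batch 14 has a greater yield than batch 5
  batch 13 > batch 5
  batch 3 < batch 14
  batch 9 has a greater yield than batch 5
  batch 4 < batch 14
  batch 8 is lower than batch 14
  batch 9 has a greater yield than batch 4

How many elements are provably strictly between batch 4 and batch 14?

The relations place batch 4 below batch 14. An element lies strictly between them when it is forced above batch 4 and also forced below batch 14.
Above batch 4: {batch 8, batch 9}. Below batch 14: {batch 1, batch 19, batch 5, batch 3, batch 10, batch 11, batch 8}.
Intersection: {batch 8} — 1.

1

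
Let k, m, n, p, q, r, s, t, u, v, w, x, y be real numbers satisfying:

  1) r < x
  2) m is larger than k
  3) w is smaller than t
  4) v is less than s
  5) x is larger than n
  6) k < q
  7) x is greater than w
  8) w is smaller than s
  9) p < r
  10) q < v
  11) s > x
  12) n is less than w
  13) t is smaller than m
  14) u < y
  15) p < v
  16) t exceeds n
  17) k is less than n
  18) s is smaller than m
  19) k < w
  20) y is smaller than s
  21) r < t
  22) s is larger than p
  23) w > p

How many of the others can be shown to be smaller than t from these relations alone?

5

The elements the relations force below t are k, p, r, n, w — no chain reaches any other.
That is 5.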